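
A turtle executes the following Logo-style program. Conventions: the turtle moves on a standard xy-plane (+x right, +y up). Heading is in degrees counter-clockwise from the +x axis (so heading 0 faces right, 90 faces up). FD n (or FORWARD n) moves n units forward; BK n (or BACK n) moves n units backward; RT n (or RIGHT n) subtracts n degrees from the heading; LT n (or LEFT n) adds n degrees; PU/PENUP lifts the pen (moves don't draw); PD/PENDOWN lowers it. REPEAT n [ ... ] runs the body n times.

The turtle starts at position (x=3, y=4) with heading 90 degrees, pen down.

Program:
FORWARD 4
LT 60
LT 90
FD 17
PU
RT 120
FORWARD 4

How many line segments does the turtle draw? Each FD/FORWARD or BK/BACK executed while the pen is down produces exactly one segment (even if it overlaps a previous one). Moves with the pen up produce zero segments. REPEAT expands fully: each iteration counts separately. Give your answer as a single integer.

Answer: 2

Derivation:
Executing turtle program step by step:
Start: pos=(3,4), heading=90, pen down
FD 4: (3,4) -> (3,8) [heading=90, draw]
LT 60: heading 90 -> 150
LT 90: heading 150 -> 240
FD 17: (3,8) -> (-5.5,-6.722) [heading=240, draw]
PU: pen up
RT 120: heading 240 -> 120
FD 4: (-5.5,-6.722) -> (-7.5,-3.258) [heading=120, move]
Final: pos=(-7.5,-3.258), heading=120, 2 segment(s) drawn
Segments drawn: 2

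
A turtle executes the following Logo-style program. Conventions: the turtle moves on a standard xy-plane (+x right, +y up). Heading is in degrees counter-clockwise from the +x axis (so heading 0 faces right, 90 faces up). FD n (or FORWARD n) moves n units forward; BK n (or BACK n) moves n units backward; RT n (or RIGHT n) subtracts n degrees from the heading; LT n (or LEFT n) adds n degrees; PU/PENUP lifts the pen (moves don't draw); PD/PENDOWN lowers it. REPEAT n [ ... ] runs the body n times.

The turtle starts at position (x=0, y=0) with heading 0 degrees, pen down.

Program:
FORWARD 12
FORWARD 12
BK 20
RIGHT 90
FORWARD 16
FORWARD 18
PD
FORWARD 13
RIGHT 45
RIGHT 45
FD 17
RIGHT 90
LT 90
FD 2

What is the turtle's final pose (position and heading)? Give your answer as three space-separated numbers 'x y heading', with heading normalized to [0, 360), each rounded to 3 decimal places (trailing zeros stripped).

Answer: -15 -47 180

Derivation:
Executing turtle program step by step:
Start: pos=(0,0), heading=0, pen down
FD 12: (0,0) -> (12,0) [heading=0, draw]
FD 12: (12,0) -> (24,0) [heading=0, draw]
BK 20: (24,0) -> (4,0) [heading=0, draw]
RT 90: heading 0 -> 270
FD 16: (4,0) -> (4,-16) [heading=270, draw]
FD 18: (4,-16) -> (4,-34) [heading=270, draw]
PD: pen down
FD 13: (4,-34) -> (4,-47) [heading=270, draw]
RT 45: heading 270 -> 225
RT 45: heading 225 -> 180
FD 17: (4,-47) -> (-13,-47) [heading=180, draw]
RT 90: heading 180 -> 90
LT 90: heading 90 -> 180
FD 2: (-13,-47) -> (-15,-47) [heading=180, draw]
Final: pos=(-15,-47), heading=180, 8 segment(s) drawn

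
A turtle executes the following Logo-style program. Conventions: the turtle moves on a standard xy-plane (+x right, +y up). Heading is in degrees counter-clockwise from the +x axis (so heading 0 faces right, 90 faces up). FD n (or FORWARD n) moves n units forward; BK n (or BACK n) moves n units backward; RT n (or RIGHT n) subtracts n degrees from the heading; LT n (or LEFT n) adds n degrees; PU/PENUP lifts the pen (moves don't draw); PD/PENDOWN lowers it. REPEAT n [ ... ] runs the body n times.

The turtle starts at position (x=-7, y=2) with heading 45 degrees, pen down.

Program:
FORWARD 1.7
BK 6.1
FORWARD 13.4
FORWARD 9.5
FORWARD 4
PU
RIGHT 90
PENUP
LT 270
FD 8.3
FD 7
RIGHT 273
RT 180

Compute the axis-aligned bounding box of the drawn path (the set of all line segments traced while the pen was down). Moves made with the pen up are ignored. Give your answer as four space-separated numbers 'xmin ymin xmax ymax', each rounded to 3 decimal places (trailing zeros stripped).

Executing turtle program step by step:
Start: pos=(-7,2), heading=45, pen down
FD 1.7: (-7,2) -> (-5.798,3.202) [heading=45, draw]
BK 6.1: (-5.798,3.202) -> (-10.111,-1.111) [heading=45, draw]
FD 13.4: (-10.111,-1.111) -> (-0.636,8.364) [heading=45, draw]
FD 9.5: (-0.636,8.364) -> (6.081,15.081) [heading=45, draw]
FD 4: (6.081,15.081) -> (8.91,17.91) [heading=45, draw]
PU: pen up
RT 90: heading 45 -> 315
PU: pen up
LT 270: heading 315 -> 225
FD 8.3: (8.91,17.91) -> (3.041,12.041) [heading=225, move]
FD 7: (3.041,12.041) -> (-1.909,7.091) [heading=225, move]
RT 273: heading 225 -> 312
RT 180: heading 312 -> 132
Final: pos=(-1.909,7.091), heading=132, 5 segment(s) drawn

Segment endpoints: x in {-10.111, -7, -5.798, -0.636, 6.081, 8.91}, y in {-1.111, 2, 3.202, 8.364, 15.081, 17.91}
xmin=-10.111, ymin=-1.111, xmax=8.91, ymax=17.91

Answer: -10.111 -1.111 8.91 17.91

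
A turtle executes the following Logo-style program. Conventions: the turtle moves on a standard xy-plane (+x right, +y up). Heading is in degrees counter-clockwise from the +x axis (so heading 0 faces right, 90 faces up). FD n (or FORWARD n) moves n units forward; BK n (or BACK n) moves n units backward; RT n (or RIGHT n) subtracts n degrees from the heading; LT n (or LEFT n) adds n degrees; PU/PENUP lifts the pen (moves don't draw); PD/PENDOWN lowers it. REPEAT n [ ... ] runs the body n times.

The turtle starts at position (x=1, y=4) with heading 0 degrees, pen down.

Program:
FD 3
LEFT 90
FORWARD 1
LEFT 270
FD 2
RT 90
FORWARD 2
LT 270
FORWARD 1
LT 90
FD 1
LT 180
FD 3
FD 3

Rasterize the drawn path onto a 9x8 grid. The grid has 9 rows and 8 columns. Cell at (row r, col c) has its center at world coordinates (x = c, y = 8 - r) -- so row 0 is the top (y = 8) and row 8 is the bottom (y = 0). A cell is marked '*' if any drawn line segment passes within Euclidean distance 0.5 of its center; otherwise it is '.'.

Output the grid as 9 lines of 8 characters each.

Answer: .....*..
.....*..
.....*..
....***.
.******.
.....**.
.....*..
........
........

Derivation:
Segment 0: (1,4) -> (4,4)
Segment 1: (4,4) -> (4,5)
Segment 2: (4,5) -> (6,5)
Segment 3: (6,5) -> (6,3)
Segment 4: (6,3) -> (5,3)
Segment 5: (5,3) -> (5,2)
Segment 6: (5,2) -> (5,5)
Segment 7: (5,5) -> (5,8)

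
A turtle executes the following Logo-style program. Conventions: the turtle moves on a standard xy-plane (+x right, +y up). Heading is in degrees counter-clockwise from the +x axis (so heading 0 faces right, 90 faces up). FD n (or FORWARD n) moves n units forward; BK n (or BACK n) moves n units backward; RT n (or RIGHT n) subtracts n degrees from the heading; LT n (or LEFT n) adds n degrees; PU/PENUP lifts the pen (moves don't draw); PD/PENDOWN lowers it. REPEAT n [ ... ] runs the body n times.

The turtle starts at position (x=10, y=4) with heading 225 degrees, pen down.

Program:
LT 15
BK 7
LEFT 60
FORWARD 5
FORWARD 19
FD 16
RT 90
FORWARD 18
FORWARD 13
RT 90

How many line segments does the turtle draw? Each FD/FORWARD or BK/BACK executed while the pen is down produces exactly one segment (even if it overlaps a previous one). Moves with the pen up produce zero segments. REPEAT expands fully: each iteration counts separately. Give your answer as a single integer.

Answer: 6

Derivation:
Executing turtle program step by step:
Start: pos=(10,4), heading=225, pen down
LT 15: heading 225 -> 240
BK 7: (10,4) -> (13.5,10.062) [heading=240, draw]
LT 60: heading 240 -> 300
FD 5: (13.5,10.062) -> (16,5.732) [heading=300, draw]
FD 19: (16,5.732) -> (25.5,-10.722) [heading=300, draw]
FD 16: (25.5,-10.722) -> (33.5,-24.579) [heading=300, draw]
RT 90: heading 300 -> 210
FD 18: (33.5,-24.579) -> (17.912,-33.579) [heading=210, draw]
FD 13: (17.912,-33.579) -> (6.653,-40.079) [heading=210, draw]
RT 90: heading 210 -> 120
Final: pos=(6.653,-40.079), heading=120, 6 segment(s) drawn
Segments drawn: 6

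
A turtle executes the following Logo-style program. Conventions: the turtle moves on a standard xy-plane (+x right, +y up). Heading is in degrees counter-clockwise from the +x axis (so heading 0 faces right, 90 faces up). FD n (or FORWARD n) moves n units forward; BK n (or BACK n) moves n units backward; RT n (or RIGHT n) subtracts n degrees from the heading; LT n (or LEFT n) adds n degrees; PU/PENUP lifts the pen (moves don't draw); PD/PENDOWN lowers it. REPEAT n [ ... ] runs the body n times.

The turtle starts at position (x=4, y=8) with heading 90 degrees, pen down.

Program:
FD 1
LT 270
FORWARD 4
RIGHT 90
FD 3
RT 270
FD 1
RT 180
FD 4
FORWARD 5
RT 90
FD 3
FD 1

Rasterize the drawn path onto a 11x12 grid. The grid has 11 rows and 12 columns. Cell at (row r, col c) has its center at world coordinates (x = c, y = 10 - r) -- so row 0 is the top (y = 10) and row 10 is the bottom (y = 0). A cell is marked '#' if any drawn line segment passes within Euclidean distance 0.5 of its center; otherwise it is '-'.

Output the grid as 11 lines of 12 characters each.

Answer: #-----------
#---#####---
#---#---#---
#-------#---
##########--
------------
------------
------------
------------
------------
------------

Derivation:
Segment 0: (4,8) -> (4,9)
Segment 1: (4,9) -> (8,9)
Segment 2: (8,9) -> (8,6)
Segment 3: (8,6) -> (9,6)
Segment 4: (9,6) -> (5,6)
Segment 5: (5,6) -> (0,6)
Segment 6: (0,6) -> (-0,9)
Segment 7: (-0,9) -> (-0,10)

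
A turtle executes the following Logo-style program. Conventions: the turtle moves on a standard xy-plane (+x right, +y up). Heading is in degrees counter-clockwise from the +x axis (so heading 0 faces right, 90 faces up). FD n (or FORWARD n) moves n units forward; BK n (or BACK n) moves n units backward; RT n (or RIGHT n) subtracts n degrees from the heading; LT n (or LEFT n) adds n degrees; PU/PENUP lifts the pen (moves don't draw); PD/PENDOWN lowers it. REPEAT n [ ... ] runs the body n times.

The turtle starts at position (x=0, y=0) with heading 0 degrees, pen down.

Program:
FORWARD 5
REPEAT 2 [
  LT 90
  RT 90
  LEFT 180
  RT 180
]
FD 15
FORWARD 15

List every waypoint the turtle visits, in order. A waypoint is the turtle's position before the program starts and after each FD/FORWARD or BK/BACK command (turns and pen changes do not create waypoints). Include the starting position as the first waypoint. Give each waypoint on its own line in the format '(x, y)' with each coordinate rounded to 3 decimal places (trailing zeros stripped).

Executing turtle program step by step:
Start: pos=(0,0), heading=0, pen down
FD 5: (0,0) -> (5,0) [heading=0, draw]
REPEAT 2 [
  -- iteration 1/2 --
  LT 90: heading 0 -> 90
  RT 90: heading 90 -> 0
  LT 180: heading 0 -> 180
  RT 180: heading 180 -> 0
  -- iteration 2/2 --
  LT 90: heading 0 -> 90
  RT 90: heading 90 -> 0
  LT 180: heading 0 -> 180
  RT 180: heading 180 -> 0
]
FD 15: (5,0) -> (20,0) [heading=0, draw]
FD 15: (20,0) -> (35,0) [heading=0, draw]
Final: pos=(35,0), heading=0, 3 segment(s) drawn
Waypoints (4 total):
(0, 0)
(5, 0)
(20, 0)
(35, 0)

Answer: (0, 0)
(5, 0)
(20, 0)
(35, 0)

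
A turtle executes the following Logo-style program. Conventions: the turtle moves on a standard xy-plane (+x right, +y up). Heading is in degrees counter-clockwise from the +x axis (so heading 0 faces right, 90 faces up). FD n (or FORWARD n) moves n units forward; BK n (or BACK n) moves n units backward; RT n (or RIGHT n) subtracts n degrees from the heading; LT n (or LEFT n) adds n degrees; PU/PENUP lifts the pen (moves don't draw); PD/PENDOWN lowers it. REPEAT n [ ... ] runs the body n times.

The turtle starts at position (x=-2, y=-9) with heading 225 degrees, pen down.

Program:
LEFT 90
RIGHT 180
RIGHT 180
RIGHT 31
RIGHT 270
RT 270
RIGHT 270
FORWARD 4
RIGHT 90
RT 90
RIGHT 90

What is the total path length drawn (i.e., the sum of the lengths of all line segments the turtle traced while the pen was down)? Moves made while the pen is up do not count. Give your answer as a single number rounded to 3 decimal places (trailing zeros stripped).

Answer: 4

Derivation:
Executing turtle program step by step:
Start: pos=(-2,-9), heading=225, pen down
LT 90: heading 225 -> 315
RT 180: heading 315 -> 135
RT 180: heading 135 -> 315
RT 31: heading 315 -> 284
RT 270: heading 284 -> 14
RT 270: heading 14 -> 104
RT 270: heading 104 -> 194
FD 4: (-2,-9) -> (-5.881,-9.968) [heading=194, draw]
RT 90: heading 194 -> 104
RT 90: heading 104 -> 14
RT 90: heading 14 -> 284
Final: pos=(-5.881,-9.968), heading=284, 1 segment(s) drawn

Segment lengths:
  seg 1: (-2,-9) -> (-5.881,-9.968), length = 4
Total = 4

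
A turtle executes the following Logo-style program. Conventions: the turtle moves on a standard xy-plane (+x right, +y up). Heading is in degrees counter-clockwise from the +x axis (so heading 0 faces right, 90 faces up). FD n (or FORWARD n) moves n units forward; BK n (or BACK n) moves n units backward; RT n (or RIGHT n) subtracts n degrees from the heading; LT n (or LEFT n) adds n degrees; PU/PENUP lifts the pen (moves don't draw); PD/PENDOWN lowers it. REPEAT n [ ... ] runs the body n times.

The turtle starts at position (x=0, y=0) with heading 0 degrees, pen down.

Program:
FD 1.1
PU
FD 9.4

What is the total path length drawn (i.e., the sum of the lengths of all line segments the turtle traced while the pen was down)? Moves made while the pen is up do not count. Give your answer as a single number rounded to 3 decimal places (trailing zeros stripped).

Answer: 1.1

Derivation:
Executing turtle program step by step:
Start: pos=(0,0), heading=0, pen down
FD 1.1: (0,0) -> (1.1,0) [heading=0, draw]
PU: pen up
FD 9.4: (1.1,0) -> (10.5,0) [heading=0, move]
Final: pos=(10.5,0), heading=0, 1 segment(s) drawn

Segment lengths:
  seg 1: (0,0) -> (1.1,0), length = 1.1
Total = 1.1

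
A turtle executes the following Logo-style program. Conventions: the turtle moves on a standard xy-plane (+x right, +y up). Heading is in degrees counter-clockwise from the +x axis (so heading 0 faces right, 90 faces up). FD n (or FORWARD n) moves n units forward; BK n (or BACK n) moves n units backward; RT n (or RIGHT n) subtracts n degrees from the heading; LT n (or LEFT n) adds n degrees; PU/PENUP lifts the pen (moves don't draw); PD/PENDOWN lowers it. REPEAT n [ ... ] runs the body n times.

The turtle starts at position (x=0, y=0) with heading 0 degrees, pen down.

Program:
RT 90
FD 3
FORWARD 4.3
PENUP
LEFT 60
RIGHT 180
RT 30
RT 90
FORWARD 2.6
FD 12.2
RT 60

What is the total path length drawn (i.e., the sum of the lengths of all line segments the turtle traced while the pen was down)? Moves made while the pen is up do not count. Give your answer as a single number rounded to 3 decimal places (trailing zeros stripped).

Answer: 7.3

Derivation:
Executing turtle program step by step:
Start: pos=(0,0), heading=0, pen down
RT 90: heading 0 -> 270
FD 3: (0,0) -> (0,-3) [heading=270, draw]
FD 4.3: (0,-3) -> (0,-7.3) [heading=270, draw]
PU: pen up
LT 60: heading 270 -> 330
RT 180: heading 330 -> 150
RT 30: heading 150 -> 120
RT 90: heading 120 -> 30
FD 2.6: (0,-7.3) -> (2.252,-6) [heading=30, move]
FD 12.2: (2.252,-6) -> (12.817,0.1) [heading=30, move]
RT 60: heading 30 -> 330
Final: pos=(12.817,0.1), heading=330, 2 segment(s) drawn

Segment lengths:
  seg 1: (0,0) -> (0,-3), length = 3
  seg 2: (0,-3) -> (0,-7.3), length = 4.3
Total = 7.3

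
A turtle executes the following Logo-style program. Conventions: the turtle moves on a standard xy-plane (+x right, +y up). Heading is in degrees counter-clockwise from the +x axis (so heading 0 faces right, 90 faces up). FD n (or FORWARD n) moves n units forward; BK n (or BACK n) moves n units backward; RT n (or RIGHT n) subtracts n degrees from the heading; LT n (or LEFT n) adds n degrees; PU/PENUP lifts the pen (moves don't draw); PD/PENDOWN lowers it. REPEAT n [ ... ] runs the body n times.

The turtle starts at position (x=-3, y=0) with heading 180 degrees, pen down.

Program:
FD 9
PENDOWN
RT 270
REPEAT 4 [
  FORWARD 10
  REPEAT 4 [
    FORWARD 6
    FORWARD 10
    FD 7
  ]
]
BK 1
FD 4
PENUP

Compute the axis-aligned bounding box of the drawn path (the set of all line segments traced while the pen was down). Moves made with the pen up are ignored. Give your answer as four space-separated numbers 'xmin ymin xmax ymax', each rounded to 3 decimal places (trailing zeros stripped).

Executing turtle program step by step:
Start: pos=(-3,0), heading=180, pen down
FD 9: (-3,0) -> (-12,0) [heading=180, draw]
PD: pen down
RT 270: heading 180 -> 270
REPEAT 4 [
  -- iteration 1/4 --
  FD 10: (-12,0) -> (-12,-10) [heading=270, draw]
  REPEAT 4 [
    -- iteration 1/4 --
    FD 6: (-12,-10) -> (-12,-16) [heading=270, draw]
    FD 10: (-12,-16) -> (-12,-26) [heading=270, draw]
    FD 7: (-12,-26) -> (-12,-33) [heading=270, draw]
    -- iteration 2/4 --
    FD 6: (-12,-33) -> (-12,-39) [heading=270, draw]
    FD 10: (-12,-39) -> (-12,-49) [heading=270, draw]
    FD 7: (-12,-49) -> (-12,-56) [heading=270, draw]
    -- iteration 3/4 --
    FD 6: (-12,-56) -> (-12,-62) [heading=270, draw]
    FD 10: (-12,-62) -> (-12,-72) [heading=270, draw]
    FD 7: (-12,-72) -> (-12,-79) [heading=270, draw]
    -- iteration 4/4 --
    FD 6: (-12,-79) -> (-12,-85) [heading=270, draw]
    FD 10: (-12,-85) -> (-12,-95) [heading=270, draw]
    FD 7: (-12,-95) -> (-12,-102) [heading=270, draw]
  ]
  -- iteration 2/4 --
  FD 10: (-12,-102) -> (-12,-112) [heading=270, draw]
  REPEAT 4 [
    -- iteration 1/4 --
    FD 6: (-12,-112) -> (-12,-118) [heading=270, draw]
    FD 10: (-12,-118) -> (-12,-128) [heading=270, draw]
    FD 7: (-12,-128) -> (-12,-135) [heading=270, draw]
    -- iteration 2/4 --
    FD 6: (-12,-135) -> (-12,-141) [heading=270, draw]
    FD 10: (-12,-141) -> (-12,-151) [heading=270, draw]
    FD 7: (-12,-151) -> (-12,-158) [heading=270, draw]
    -- iteration 3/4 --
    FD 6: (-12,-158) -> (-12,-164) [heading=270, draw]
    FD 10: (-12,-164) -> (-12,-174) [heading=270, draw]
    FD 7: (-12,-174) -> (-12,-181) [heading=270, draw]
    -- iteration 4/4 --
    FD 6: (-12,-181) -> (-12,-187) [heading=270, draw]
    FD 10: (-12,-187) -> (-12,-197) [heading=270, draw]
    FD 7: (-12,-197) -> (-12,-204) [heading=270, draw]
  ]
  -- iteration 3/4 --
  FD 10: (-12,-204) -> (-12,-214) [heading=270, draw]
  REPEAT 4 [
    -- iteration 1/4 --
    FD 6: (-12,-214) -> (-12,-220) [heading=270, draw]
    FD 10: (-12,-220) -> (-12,-230) [heading=270, draw]
    FD 7: (-12,-230) -> (-12,-237) [heading=270, draw]
    -- iteration 2/4 --
    FD 6: (-12,-237) -> (-12,-243) [heading=270, draw]
    FD 10: (-12,-243) -> (-12,-253) [heading=270, draw]
    FD 7: (-12,-253) -> (-12,-260) [heading=270, draw]
    -- iteration 3/4 --
    FD 6: (-12,-260) -> (-12,-266) [heading=270, draw]
    FD 10: (-12,-266) -> (-12,-276) [heading=270, draw]
    FD 7: (-12,-276) -> (-12,-283) [heading=270, draw]
    -- iteration 4/4 --
    FD 6: (-12,-283) -> (-12,-289) [heading=270, draw]
    FD 10: (-12,-289) -> (-12,-299) [heading=270, draw]
    FD 7: (-12,-299) -> (-12,-306) [heading=270, draw]
  ]
  -- iteration 4/4 --
  FD 10: (-12,-306) -> (-12,-316) [heading=270, draw]
  REPEAT 4 [
    -- iteration 1/4 --
    FD 6: (-12,-316) -> (-12,-322) [heading=270, draw]
    FD 10: (-12,-322) -> (-12,-332) [heading=270, draw]
    FD 7: (-12,-332) -> (-12,-339) [heading=270, draw]
    -- iteration 2/4 --
    FD 6: (-12,-339) -> (-12,-345) [heading=270, draw]
    FD 10: (-12,-345) -> (-12,-355) [heading=270, draw]
    FD 7: (-12,-355) -> (-12,-362) [heading=270, draw]
    -- iteration 3/4 --
    FD 6: (-12,-362) -> (-12,-368) [heading=270, draw]
    FD 10: (-12,-368) -> (-12,-378) [heading=270, draw]
    FD 7: (-12,-378) -> (-12,-385) [heading=270, draw]
    -- iteration 4/4 --
    FD 6: (-12,-385) -> (-12,-391) [heading=270, draw]
    FD 10: (-12,-391) -> (-12,-401) [heading=270, draw]
    FD 7: (-12,-401) -> (-12,-408) [heading=270, draw]
  ]
]
BK 1: (-12,-408) -> (-12,-407) [heading=270, draw]
FD 4: (-12,-407) -> (-12,-411) [heading=270, draw]
PU: pen up
Final: pos=(-12,-411), heading=270, 55 segment(s) drawn

Segment endpoints: x in {-12, -3}, y in {-411, -408, -407, -401, -391, -385, -378, -368, -362, -355, -345, -339, -332, -322, -316, -306, -299, -289, -283, -276, -266, -260, -253, -243, -237, -230, -220, -214, -204, -197, -187, -181, -174, -164, -158, -151, -141, -135, -128, -118, -112, -102, -95, -85, -79, -72, -62, -56, -49, -39, -33, -26, -16, -10, 0, 0}
xmin=-12, ymin=-411, xmax=-3, ymax=0

Answer: -12 -411 -3 0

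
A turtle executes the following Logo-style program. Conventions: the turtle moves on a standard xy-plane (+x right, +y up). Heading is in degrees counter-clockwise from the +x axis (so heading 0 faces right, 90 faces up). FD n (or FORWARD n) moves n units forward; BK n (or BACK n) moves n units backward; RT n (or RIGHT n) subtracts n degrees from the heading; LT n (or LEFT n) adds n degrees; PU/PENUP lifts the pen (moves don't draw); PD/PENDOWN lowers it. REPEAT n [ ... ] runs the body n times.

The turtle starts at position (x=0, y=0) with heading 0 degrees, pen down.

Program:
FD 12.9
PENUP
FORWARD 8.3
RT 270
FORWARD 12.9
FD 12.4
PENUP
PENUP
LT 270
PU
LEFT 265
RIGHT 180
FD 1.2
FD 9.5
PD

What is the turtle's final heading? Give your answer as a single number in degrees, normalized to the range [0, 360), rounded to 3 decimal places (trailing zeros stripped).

Answer: 85

Derivation:
Executing turtle program step by step:
Start: pos=(0,0), heading=0, pen down
FD 12.9: (0,0) -> (12.9,0) [heading=0, draw]
PU: pen up
FD 8.3: (12.9,0) -> (21.2,0) [heading=0, move]
RT 270: heading 0 -> 90
FD 12.9: (21.2,0) -> (21.2,12.9) [heading=90, move]
FD 12.4: (21.2,12.9) -> (21.2,25.3) [heading=90, move]
PU: pen up
PU: pen up
LT 270: heading 90 -> 0
PU: pen up
LT 265: heading 0 -> 265
RT 180: heading 265 -> 85
FD 1.2: (21.2,25.3) -> (21.305,26.495) [heading=85, move]
FD 9.5: (21.305,26.495) -> (22.133,35.959) [heading=85, move]
PD: pen down
Final: pos=(22.133,35.959), heading=85, 1 segment(s) drawn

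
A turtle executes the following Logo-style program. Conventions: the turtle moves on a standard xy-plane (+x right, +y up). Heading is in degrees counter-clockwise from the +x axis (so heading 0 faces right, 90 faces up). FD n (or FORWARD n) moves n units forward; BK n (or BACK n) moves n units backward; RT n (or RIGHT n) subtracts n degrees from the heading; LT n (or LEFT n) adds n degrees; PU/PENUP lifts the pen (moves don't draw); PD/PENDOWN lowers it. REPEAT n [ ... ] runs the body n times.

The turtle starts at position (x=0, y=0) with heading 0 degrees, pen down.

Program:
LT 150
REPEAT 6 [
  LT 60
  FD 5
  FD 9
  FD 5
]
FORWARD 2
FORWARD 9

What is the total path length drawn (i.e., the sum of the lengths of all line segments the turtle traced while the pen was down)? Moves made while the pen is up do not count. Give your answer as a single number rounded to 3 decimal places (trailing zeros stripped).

Answer: 125

Derivation:
Executing turtle program step by step:
Start: pos=(0,0), heading=0, pen down
LT 150: heading 0 -> 150
REPEAT 6 [
  -- iteration 1/6 --
  LT 60: heading 150 -> 210
  FD 5: (0,0) -> (-4.33,-2.5) [heading=210, draw]
  FD 9: (-4.33,-2.5) -> (-12.124,-7) [heading=210, draw]
  FD 5: (-12.124,-7) -> (-16.454,-9.5) [heading=210, draw]
  -- iteration 2/6 --
  LT 60: heading 210 -> 270
  FD 5: (-16.454,-9.5) -> (-16.454,-14.5) [heading=270, draw]
  FD 9: (-16.454,-14.5) -> (-16.454,-23.5) [heading=270, draw]
  FD 5: (-16.454,-23.5) -> (-16.454,-28.5) [heading=270, draw]
  -- iteration 3/6 --
  LT 60: heading 270 -> 330
  FD 5: (-16.454,-28.5) -> (-12.124,-31) [heading=330, draw]
  FD 9: (-12.124,-31) -> (-4.33,-35.5) [heading=330, draw]
  FD 5: (-4.33,-35.5) -> (0,-38) [heading=330, draw]
  -- iteration 4/6 --
  LT 60: heading 330 -> 30
  FD 5: (0,-38) -> (4.33,-35.5) [heading=30, draw]
  FD 9: (4.33,-35.5) -> (12.124,-31) [heading=30, draw]
  FD 5: (12.124,-31) -> (16.454,-28.5) [heading=30, draw]
  -- iteration 5/6 --
  LT 60: heading 30 -> 90
  FD 5: (16.454,-28.5) -> (16.454,-23.5) [heading=90, draw]
  FD 9: (16.454,-23.5) -> (16.454,-14.5) [heading=90, draw]
  FD 5: (16.454,-14.5) -> (16.454,-9.5) [heading=90, draw]
  -- iteration 6/6 --
  LT 60: heading 90 -> 150
  FD 5: (16.454,-9.5) -> (12.124,-7) [heading=150, draw]
  FD 9: (12.124,-7) -> (4.33,-2.5) [heading=150, draw]
  FD 5: (4.33,-2.5) -> (0,0) [heading=150, draw]
]
FD 2: (0,0) -> (-1.732,1) [heading=150, draw]
FD 9: (-1.732,1) -> (-9.526,5.5) [heading=150, draw]
Final: pos=(-9.526,5.5), heading=150, 20 segment(s) drawn

Segment lengths:
  seg 1: (0,0) -> (-4.33,-2.5), length = 5
  seg 2: (-4.33,-2.5) -> (-12.124,-7), length = 9
  seg 3: (-12.124,-7) -> (-16.454,-9.5), length = 5
  seg 4: (-16.454,-9.5) -> (-16.454,-14.5), length = 5
  seg 5: (-16.454,-14.5) -> (-16.454,-23.5), length = 9
  seg 6: (-16.454,-23.5) -> (-16.454,-28.5), length = 5
  seg 7: (-16.454,-28.5) -> (-12.124,-31), length = 5
  seg 8: (-12.124,-31) -> (-4.33,-35.5), length = 9
  seg 9: (-4.33,-35.5) -> (0,-38), length = 5
  seg 10: (0,-38) -> (4.33,-35.5), length = 5
  seg 11: (4.33,-35.5) -> (12.124,-31), length = 9
  seg 12: (12.124,-31) -> (16.454,-28.5), length = 5
  seg 13: (16.454,-28.5) -> (16.454,-23.5), length = 5
  seg 14: (16.454,-23.5) -> (16.454,-14.5), length = 9
  seg 15: (16.454,-14.5) -> (16.454,-9.5), length = 5
  seg 16: (16.454,-9.5) -> (12.124,-7), length = 5
  seg 17: (12.124,-7) -> (4.33,-2.5), length = 9
  seg 18: (4.33,-2.5) -> (0,0), length = 5
  seg 19: (0,0) -> (-1.732,1), length = 2
  seg 20: (-1.732,1) -> (-9.526,5.5), length = 9
Total = 125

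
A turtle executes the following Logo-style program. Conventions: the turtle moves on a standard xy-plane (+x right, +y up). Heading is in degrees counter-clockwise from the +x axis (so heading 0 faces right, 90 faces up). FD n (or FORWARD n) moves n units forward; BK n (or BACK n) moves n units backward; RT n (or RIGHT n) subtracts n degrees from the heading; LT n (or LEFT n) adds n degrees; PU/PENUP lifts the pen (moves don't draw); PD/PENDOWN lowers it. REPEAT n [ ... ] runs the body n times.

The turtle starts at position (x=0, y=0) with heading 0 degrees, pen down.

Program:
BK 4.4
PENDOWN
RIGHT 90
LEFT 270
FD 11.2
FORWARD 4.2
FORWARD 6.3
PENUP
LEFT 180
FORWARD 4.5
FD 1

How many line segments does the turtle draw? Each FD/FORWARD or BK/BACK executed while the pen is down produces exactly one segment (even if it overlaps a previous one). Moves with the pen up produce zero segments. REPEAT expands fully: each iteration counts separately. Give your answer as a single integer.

Answer: 4

Derivation:
Executing turtle program step by step:
Start: pos=(0,0), heading=0, pen down
BK 4.4: (0,0) -> (-4.4,0) [heading=0, draw]
PD: pen down
RT 90: heading 0 -> 270
LT 270: heading 270 -> 180
FD 11.2: (-4.4,0) -> (-15.6,0) [heading=180, draw]
FD 4.2: (-15.6,0) -> (-19.8,0) [heading=180, draw]
FD 6.3: (-19.8,0) -> (-26.1,0) [heading=180, draw]
PU: pen up
LT 180: heading 180 -> 0
FD 4.5: (-26.1,0) -> (-21.6,0) [heading=0, move]
FD 1: (-21.6,0) -> (-20.6,0) [heading=0, move]
Final: pos=(-20.6,0), heading=0, 4 segment(s) drawn
Segments drawn: 4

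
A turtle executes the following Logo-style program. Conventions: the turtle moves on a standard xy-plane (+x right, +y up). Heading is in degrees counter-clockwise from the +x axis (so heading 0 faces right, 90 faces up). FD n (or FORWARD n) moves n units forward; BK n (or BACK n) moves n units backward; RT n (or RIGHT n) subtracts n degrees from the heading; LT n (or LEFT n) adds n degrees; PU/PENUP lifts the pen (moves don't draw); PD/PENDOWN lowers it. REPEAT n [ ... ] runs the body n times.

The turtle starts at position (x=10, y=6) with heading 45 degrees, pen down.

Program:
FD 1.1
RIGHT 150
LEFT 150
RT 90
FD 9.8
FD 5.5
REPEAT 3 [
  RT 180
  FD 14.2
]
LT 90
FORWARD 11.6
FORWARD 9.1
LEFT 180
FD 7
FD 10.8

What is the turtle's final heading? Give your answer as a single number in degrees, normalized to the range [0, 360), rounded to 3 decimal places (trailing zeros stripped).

Executing turtle program step by step:
Start: pos=(10,6), heading=45, pen down
FD 1.1: (10,6) -> (10.778,6.778) [heading=45, draw]
RT 150: heading 45 -> 255
LT 150: heading 255 -> 45
RT 90: heading 45 -> 315
FD 9.8: (10.778,6.778) -> (17.707,-0.152) [heading=315, draw]
FD 5.5: (17.707,-0.152) -> (21.597,-4.041) [heading=315, draw]
REPEAT 3 [
  -- iteration 1/3 --
  RT 180: heading 315 -> 135
  FD 14.2: (21.597,-4.041) -> (11.556,6) [heading=135, draw]
  -- iteration 2/3 --
  RT 180: heading 135 -> 315
  FD 14.2: (11.556,6) -> (21.597,-4.041) [heading=315, draw]
  -- iteration 3/3 --
  RT 180: heading 315 -> 135
  FD 14.2: (21.597,-4.041) -> (11.556,6) [heading=135, draw]
]
LT 90: heading 135 -> 225
FD 11.6: (11.556,6) -> (3.353,-2.202) [heading=225, draw]
FD 9.1: (3.353,-2.202) -> (-3.081,-8.637) [heading=225, draw]
LT 180: heading 225 -> 45
FD 7: (-3.081,-8.637) -> (1.868,-3.687) [heading=45, draw]
FD 10.8: (1.868,-3.687) -> (9.505,3.949) [heading=45, draw]
Final: pos=(9.505,3.949), heading=45, 10 segment(s) drawn

Answer: 45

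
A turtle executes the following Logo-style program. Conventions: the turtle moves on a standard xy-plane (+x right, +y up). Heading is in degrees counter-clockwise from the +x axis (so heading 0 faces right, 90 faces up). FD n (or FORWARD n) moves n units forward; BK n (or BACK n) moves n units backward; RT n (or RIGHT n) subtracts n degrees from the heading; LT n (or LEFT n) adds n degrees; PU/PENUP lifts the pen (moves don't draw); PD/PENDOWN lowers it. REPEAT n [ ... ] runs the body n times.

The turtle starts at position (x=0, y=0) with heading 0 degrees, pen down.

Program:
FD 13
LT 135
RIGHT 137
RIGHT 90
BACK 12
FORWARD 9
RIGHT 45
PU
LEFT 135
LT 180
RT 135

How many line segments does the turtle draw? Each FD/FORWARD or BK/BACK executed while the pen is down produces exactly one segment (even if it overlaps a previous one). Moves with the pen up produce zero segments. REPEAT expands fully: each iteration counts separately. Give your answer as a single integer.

Executing turtle program step by step:
Start: pos=(0,0), heading=0, pen down
FD 13: (0,0) -> (13,0) [heading=0, draw]
LT 135: heading 0 -> 135
RT 137: heading 135 -> 358
RT 90: heading 358 -> 268
BK 12: (13,0) -> (13.419,11.993) [heading=268, draw]
FD 9: (13.419,11.993) -> (13.105,2.998) [heading=268, draw]
RT 45: heading 268 -> 223
PU: pen up
LT 135: heading 223 -> 358
LT 180: heading 358 -> 178
RT 135: heading 178 -> 43
Final: pos=(13.105,2.998), heading=43, 3 segment(s) drawn
Segments drawn: 3

Answer: 3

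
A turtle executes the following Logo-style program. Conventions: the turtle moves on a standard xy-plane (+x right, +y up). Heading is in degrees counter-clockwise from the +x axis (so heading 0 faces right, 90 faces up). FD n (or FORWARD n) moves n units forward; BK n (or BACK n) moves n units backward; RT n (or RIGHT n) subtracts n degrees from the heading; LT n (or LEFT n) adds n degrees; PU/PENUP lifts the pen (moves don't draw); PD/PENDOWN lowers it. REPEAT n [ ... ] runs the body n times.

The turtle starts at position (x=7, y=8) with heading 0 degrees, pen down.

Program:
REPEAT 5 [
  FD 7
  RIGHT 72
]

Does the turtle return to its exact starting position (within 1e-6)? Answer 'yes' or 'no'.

Executing turtle program step by step:
Start: pos=(7,8), heading=0, pen down
REPEAT 5 [
  -- iteration 1/5 --
  FD 7: (7,8) -> (14,8) [heading=0, draw]
  RT 72: heading 0 -> 288
  -- iteration 2/5 --
  FD 7: (14,8) -> (16.163,1.343) [heading=288, draw]
  RT 72: heading 288 -> 216
  -- iteration 3/5 --
  FD 7: (16.163,1.343) -> (10.5,-2.772) [heading=216, draw]
  RT 72: heading 216 -> 144
  -- iteration 4/5 --
  FD 7: (10.5,-2.772) -> (4.837,1.343) [heading=144, draw]
  RT 72: heading 144 -> 72
  -- iteration 5/5 --
  FD 7: (4.837,1.343) -> (7,8) [heading=72, draw]
  RT 72: heading 72 -> 0
]
Final: pos=(7,8), heading=0, 5 segment(s) drawn

Start position: (7, 8)
Final position: (7, 8)
Distance = 0; < 1e-6 -> CLOSED

Answer: yes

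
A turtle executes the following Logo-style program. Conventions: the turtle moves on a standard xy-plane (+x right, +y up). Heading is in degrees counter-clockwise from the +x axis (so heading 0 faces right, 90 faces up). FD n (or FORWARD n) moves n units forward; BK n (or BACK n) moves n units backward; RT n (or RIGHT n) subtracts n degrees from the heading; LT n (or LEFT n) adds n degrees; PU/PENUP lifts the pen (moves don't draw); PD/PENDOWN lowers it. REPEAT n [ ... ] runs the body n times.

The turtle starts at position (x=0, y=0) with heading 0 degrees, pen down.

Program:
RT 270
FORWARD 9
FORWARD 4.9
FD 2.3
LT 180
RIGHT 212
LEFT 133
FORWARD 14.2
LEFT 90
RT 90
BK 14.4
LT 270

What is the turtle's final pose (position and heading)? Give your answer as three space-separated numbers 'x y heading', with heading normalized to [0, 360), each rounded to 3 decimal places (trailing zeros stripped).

Answer: 0.196 16.238 101

Derivation:
Executing turtle program step by step:
Start: pos=(0,0), heading=0, pen down
RT 270: heading 0 -> 90
FD 9: (0,0) -> (0,9) [heading=90, draw]
FD 4.9: (0,9) -> (0,13.9) [heading=90, draw]
FD 2.3: (0,13.9) -> (0,16.2) [heading=90, draw]
LT 180: heading 90 -> 270
RT 212: heading 270 -> 58
LT 133: heading 58 -> 191
FD 14.2: (0,16.2) -> (-13.939,13.491) [heading=191, draw]
LT 90: heading 191 -> 281
RT 90: heading 281 -> 191
BK 14.4: (-13.939,13.491) -> (0.196,16.238) [heading=191, draw]
LT 270: heading 191 -> 101
Final: pos=(0.196,16.238), heading=101, 5 segment(s) drawn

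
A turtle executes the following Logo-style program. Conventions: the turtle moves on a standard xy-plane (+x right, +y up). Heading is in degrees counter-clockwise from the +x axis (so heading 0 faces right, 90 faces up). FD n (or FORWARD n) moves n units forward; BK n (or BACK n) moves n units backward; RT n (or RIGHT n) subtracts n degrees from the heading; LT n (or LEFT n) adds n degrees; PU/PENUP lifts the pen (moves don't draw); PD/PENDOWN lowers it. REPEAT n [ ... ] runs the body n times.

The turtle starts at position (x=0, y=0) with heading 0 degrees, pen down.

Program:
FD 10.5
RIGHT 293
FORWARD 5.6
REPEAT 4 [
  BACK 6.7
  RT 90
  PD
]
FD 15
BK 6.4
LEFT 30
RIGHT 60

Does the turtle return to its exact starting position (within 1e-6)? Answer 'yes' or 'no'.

Executing turtle program step by step:
Start: pos=(0,0), heading=0, pen down
FD 10.5: (0,0) -> (10.5,0) [heading=0, draw]
RT 293: heading 0 -> 67
FD 5.6: (10.5,0) -> (12.688,5.155) [heading=67, draw]
REPEAT 4 [
  -- iteration 1/4 --
  BK 6.7: (12.688,5.155) -> (10.07,-1.013) [heading=67, draw]
  RT 90: heading 67 -> 337
  PD: pen down
  -- iteration 2/4 --
  BK 6.7: (10.07,-1.013) -> (3.903,1.605) [heading=337, draw]
  RT 90: heading 337 -> 247
  PD: pen down
  -- iteration 3/4 --
  BK 6.7: (3.903,1.605) -> (6.521,7.773) [heading=247, draw]
  RT 90: heading 247 -> 157
  PD: pen down
  -- iteration 4/4 --
  BK 6.7: (6.521,7.773) -> (12.688,5.155) [heading=157, draw]
  RT 90: heading 157 -> 67
  PD: pen down
]
FD 15: (12.688,5.155) -> (18.549,18.962) [heading=67, draw]
BK 6.4: (18.549,18.962) -> (16.048,13.071) [heading=67, draw]
LT 30: heading 67 -> 97
RT 60: heading 97 -> 37
Final: pos=(16.048,13.071), heading=37, 8 segment(s) drawn

Start position: (0, 0)
Final position: (16.048, 13.071)
Distance = 20.698; >= 1e-6 -> NOT closed

Answer: no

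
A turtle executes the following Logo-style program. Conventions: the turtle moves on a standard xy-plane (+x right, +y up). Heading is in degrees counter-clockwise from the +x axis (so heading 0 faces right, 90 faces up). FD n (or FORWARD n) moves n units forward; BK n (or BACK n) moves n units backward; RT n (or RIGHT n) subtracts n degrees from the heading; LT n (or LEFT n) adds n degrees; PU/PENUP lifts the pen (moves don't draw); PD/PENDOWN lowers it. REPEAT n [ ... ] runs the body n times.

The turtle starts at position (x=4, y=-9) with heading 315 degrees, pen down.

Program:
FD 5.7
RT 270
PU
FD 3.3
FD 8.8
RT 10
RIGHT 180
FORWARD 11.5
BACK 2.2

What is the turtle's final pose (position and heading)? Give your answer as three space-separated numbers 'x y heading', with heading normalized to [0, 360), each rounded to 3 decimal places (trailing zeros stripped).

Executing turtle program step by step:
Start: pos=(4,-9), heading=315, pen down
FD 5.7: (4,-9) -> (8.031,-13.031) [heading=315, draw]
RT 270: heading 315 -> 45
PU: pen up
FD 3.3: (8.031,-13.031) -> (10.364,-10.697) [heading=45, move]
FD 8.8: (10.364,-10.697) -> (16.587,-4.475) [heading=45, move]
RT 10: heading 45 -> 35
RT 180: heading 35 -> 215
FD 11.5: (16.587,-4.475) -> (7.166,-11.071) [heading=215, move]
BK 2.2: (7.166,-11.071) -> (8.968,-9.809) [heading=215, move]
Final: pos=(8.968,-9.809), heading=215, 1 segment(s) drawn

Answer: 8.968 -9.809 215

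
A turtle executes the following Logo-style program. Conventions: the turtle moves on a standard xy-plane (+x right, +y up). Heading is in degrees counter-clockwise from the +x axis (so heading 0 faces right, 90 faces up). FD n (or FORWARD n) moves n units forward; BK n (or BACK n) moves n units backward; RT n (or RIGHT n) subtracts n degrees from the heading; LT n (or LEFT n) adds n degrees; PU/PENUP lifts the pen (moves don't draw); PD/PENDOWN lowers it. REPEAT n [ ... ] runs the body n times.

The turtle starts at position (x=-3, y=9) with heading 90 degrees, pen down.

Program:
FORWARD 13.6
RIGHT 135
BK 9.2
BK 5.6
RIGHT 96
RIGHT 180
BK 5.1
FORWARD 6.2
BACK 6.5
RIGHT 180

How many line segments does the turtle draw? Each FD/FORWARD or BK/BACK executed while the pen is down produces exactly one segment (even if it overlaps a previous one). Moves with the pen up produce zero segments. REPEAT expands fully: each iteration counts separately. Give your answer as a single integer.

Executing turtle program step by step:
Start: pos=(-3,9), heading=90, pen down
FD 13.6: (-3,9) -> (-3,22.6) [heading=90, draw]
RT 135: heading 90 -> 315
BK 9.2: (-3,22.6) -> (-9.505,29.105) [heading=315, draw]
BK 5.6: (-9.505,29.105) -> (-13.465,33.065) [heading=315, draw]
RT 96: heading 315 -> 219
RT 180: heading 219 -> 39
BK 5.1: (-13.465,33.065) -> (-17.429,29.856) [heading=39, draw]
FD 6.2: (-17.429,29.856) -> (-12.61,33.757) [heading=39, draw]
BK 6.5: (-12.61,33.757) -> (-17.662,29.667) [heading=39, draw]
RT 180: heading 39 -> 219
Final: pos=(-17.662,29.667), heading=219, 6 segment(s) drawn
Segments drawn: 6

Answer: 6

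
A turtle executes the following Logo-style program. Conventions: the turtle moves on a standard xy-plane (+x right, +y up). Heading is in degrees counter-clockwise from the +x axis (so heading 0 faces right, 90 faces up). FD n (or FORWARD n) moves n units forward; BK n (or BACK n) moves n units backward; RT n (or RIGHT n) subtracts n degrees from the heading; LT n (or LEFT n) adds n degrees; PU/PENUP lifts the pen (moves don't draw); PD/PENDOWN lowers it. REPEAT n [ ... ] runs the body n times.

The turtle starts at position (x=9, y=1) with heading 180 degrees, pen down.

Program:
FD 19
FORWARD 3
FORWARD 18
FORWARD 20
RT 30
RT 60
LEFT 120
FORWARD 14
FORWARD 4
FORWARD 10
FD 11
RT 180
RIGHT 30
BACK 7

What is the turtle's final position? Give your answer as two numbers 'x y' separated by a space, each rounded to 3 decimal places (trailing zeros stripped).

Answer: -91.775 -18.5

Derivation:
Executing turtle program step by step:
Start: pos=(9,1), heading=180, pen down
FD 19: (9,1) -> (-10,1) [heading=180, draw]
FD 3: (-10,1) -> (-13,1) [heading=180, draw]
FD 18: (-13,1) -> (-31,1) [heading=180, draw]
FD 20: (-31,1) -> (-51,1) [heading=180, draw]
RT 30: heading 180 -> 150
RT 60: heading 150 -> 90
LT 120: heading 90 -> 210
FD 14: (-51,1) -> (-63.124,-6) [heading=210, draw]
FD 4: (-63.124,-6) -> (-66.588,-8) [heading=210, draw]
FD 10: (-66.588,-8) -> (-75.249,-13) [heading=210, draw]
FD 11: (-75.249,-13) -> (-84.775,-18.5) [heading=210, draw]
RT 180: heading 210 -> 30
RT 30: heading 30 -> 0
BK 7: (-84.775,-18.5) -> (-91.775,-18.5) [heading=0, draw]
Final: pos=(-91.775,-18.5), heading=0, 9 segment(s) drawn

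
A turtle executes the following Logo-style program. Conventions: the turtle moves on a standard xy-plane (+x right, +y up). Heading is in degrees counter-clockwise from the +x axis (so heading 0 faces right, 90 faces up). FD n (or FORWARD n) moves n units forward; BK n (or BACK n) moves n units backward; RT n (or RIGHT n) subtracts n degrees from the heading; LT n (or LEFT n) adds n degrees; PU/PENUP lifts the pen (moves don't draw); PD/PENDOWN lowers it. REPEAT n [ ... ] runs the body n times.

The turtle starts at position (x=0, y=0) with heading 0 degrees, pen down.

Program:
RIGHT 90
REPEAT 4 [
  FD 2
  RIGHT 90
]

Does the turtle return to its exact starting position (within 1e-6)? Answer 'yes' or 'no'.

Executing turtle program step by step:
Start: pos=(0,0), heading=0, pen down
RT 90: heading 0 -> 270
REPEAT 4 [
  -- iteration 1/4 --
  FD 2: (0,0) -> (0,-2) [heading=270, draw]
  RT 90: heading 270 -> 180
  -- iteration 2/4 --
  FD 2: (0,-2) -> (-2,-2) [heading=180, draw]
  RT 90: heading 180 -> 90
  -- iteration 3/4 --
  FD 2: (-2,-2) -> (-2,0) [heading=90, draw]
  RT 90: heading 90 -> 0
  -- iteration 4/4 --
  FD 2: (-2,0) -> (0,0) [heading=0, draw]
  RT 90: heading 0 -> 270
]
Final: pos=(0,0), heading=270, 4 segment(s) drawn

Start position: (0, 0)
Final position: (0, 0)
Distance = 0; < 1e-6 -> CLOSED

Answer: yes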